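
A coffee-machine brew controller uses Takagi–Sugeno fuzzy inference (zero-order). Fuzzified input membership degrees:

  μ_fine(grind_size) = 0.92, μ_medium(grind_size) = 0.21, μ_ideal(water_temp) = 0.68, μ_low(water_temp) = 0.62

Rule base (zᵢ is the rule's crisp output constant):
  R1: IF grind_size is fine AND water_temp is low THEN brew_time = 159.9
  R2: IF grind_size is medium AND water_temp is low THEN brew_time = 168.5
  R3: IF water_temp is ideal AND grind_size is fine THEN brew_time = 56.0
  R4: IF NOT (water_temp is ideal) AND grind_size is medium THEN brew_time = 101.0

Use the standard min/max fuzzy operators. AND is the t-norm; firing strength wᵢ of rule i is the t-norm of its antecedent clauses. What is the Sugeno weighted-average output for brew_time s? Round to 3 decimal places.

R1 (z=159.9): fine=0.92, low=0.62; AND[min(a, b)] → w = 0.62
R2 (z=168.5): medium=0.21, low=0.62; AND[min(a, b)] → w = 0.21
R3 (z=56.0): ideal=0.68, fine=0.92; AND[min(a, b)] → w = 0.68
R4 (z=101.0): ¬ideal=1−0.68=0.32, medium=0.21; AND[min(a, b)] → w = 0.21
Weighted average = (0.62·159.9 + 0.21·168.5 + 0.68·56.0 + 0.21·101.0) / (0.62 + 0.21 + 0.68 + 0.21)
  = 193.8130 / 1.7200 = 112.682

112.682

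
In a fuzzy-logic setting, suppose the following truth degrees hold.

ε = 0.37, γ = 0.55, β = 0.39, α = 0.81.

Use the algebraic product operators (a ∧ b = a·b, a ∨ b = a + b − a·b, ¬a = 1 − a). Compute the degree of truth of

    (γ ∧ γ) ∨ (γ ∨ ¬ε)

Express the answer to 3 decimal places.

γ ∧ γ = a·b on (0.5500, 0.5500) = 0.3025
¬ε = 1 − 0.3700 = 0.6300
γ ∨ ¬ε = a + b − a·b on (0.5500, 0.6300) = 0.8335
(γ ∧ γ) ∨ (γ ∨ ¬ε) = a + b − a·b on (0.3025, 0.8335) = 0.8839

0.884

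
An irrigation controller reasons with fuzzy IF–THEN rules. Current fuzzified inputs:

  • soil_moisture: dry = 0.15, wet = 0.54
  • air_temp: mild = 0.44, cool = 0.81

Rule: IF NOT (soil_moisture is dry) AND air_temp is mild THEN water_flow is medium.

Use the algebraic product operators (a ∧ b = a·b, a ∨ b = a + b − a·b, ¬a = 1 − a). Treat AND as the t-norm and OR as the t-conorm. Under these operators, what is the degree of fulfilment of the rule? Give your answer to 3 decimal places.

0.374

firing strength: ¬dry=1−0.15=0.85, mild=0.44; AND[a·b] → w = 0.3740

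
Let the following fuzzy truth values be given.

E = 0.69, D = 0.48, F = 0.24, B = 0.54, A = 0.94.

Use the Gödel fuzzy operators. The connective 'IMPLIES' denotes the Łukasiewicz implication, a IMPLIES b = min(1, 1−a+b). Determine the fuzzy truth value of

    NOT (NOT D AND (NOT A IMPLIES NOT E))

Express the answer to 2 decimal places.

0.48

NOT D = 1 − 0.48 = 0.52
NOT A = 1 − 0.94 = 0.06
NOT E = 1 − 0.69 = 0.31
NOT A IMPLIES NOT E  [Łukasiewicz: min(1, 1−a+b)] with a=0.06, b=0.31 → 1.00
NOT D AND (NOT A IMPLIES NOT E) = min(a, b) on (0.52, 1.00) = 0.52
NOT (NOT D AND (NOT A IMPLIES NOT E)) = 1 − 0.52 = 0.48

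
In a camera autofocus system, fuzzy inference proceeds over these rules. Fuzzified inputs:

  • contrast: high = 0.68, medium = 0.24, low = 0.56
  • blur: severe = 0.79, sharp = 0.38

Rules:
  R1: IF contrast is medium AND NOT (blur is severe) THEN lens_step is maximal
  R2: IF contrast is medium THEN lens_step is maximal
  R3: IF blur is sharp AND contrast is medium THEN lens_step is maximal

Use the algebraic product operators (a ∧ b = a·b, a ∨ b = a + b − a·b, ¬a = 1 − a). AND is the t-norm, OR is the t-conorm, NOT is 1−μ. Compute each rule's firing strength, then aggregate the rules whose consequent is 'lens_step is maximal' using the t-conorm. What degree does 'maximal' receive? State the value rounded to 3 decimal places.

R1: medium=0.24, ¬severe=1−0.79=0.21; AND[a·b] → w = 0.0504
R2: medium=0.24 → w = 0.2400
R3: sharp=0.38, medium=0.24; AND[a·b] → w = 0.0912
Rules with consequent 'maximal': {R1, R2, R3} → strengths 0.0504, 0.2400, 0.0912
Aggregate via t-conorm [a + b − a·b]: 0.3441

0.344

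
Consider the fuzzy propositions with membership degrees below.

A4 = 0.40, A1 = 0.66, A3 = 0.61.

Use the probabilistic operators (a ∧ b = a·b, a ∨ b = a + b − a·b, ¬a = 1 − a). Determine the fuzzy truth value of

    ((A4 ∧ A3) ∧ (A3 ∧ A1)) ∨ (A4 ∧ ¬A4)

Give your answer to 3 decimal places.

A4 ∧ A3 = a·b on (0.4000, 0.6100) = 0.2440
A3 ∧ A1 = a·b on (0.6100, 0.6600) = 0.4026
(A4 ∧ A3) ∧ (A3 ∧ A1) = a·b on (0.2440, 0.4026) = 0.0982
¬A4 = 1 − 0.4000 = 0.6000
A4 ∧ ¬A4 = a·b on (0.4000, 0.6000) = 0.2400
((A4 ∧ A3) ∧ (A3 ∧ A1)) ∨ (A4 ∧ ¬A4) = a + b − a·b on (0.0982, 0.2400) = 0.3147

0.315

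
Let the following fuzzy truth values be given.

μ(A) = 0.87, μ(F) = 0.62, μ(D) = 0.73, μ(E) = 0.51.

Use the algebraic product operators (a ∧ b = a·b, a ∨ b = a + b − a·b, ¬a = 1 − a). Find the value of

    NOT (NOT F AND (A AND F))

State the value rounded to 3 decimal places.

0.795

NOT F = 1 − 0.6200 = 0.3800
A AND F = a·b on (0.8700, 0.6200) = 0.5394
NOT F AND (A AND F) = a·b on (0.3800, 0.5394) = 0.2050
NOT (NOT F AND (A AND F)) = 1 − 0.2050 = 0.7950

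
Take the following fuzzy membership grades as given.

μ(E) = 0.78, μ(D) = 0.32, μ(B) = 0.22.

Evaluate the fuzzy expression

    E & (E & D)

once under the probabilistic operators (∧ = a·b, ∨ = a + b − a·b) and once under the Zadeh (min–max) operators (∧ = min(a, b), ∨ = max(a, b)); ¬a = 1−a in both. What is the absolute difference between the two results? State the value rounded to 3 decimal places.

Under probabilistic:
  E & D = a·b on (0.7800, 0.3200) = 0.2496
  E & (E & D) = a·b on (0.7800, 0.2496) = 0.1947
  → value = 0.1947
Under Zadeh (min–max):
  E & D = min(a, b) on (0.78, 0.32) = 0.32
  E & (E & D) = min(a, b) on (0.78, 0.32) = 0.32
  → value = 0.3200
|0.1947 − 0.3200| = 0.125

0.125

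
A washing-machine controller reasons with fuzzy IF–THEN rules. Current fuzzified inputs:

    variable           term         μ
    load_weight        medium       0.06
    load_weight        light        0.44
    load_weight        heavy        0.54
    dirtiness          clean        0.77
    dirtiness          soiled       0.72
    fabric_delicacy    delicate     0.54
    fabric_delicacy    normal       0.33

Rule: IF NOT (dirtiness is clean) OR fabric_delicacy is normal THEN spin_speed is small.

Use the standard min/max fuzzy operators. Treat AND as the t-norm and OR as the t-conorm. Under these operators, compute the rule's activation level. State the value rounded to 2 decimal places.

0.33

firing strength: ¬clean=1−0.77=0.23, normal=0.33; OR[max(a, b)] → w = 0.33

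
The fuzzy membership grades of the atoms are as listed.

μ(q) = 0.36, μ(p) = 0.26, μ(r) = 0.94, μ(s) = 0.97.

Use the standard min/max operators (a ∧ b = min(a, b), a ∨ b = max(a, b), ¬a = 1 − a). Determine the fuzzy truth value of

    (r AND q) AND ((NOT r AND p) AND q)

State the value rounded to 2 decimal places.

r AND q = min(a, b) on (0.94, 0.36) = 0.36
NOT r = 1 − 0.94 = 0.06
NOT r AND p = min(a, b) on (0.06, 0.26) = 0.06
(NOT r AND p) AND q = min(a, b) on (0.06, 0.36) = 0.06
(r AND q) AND ((NOT r AND p) AND q) = min(a, b) on (0.36, 0.06) = 0.06

0.06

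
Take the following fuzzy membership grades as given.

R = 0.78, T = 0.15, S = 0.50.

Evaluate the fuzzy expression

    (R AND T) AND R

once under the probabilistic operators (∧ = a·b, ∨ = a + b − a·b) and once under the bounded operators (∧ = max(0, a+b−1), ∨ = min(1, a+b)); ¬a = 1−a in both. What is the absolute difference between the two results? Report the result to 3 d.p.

0.091

Under probabilistic:
  R AND T = a·b on (0.7800, 0.1500) = 0.1170
  (R AND T) AND R = a·b on (0.1170, 0.7800) = 0.0913
  → value = 0.0913
Under bounded:
  R AND T = max(0, a+b−1) on (0.78, 0.15) = 0.00
  (R AND T) AND R = max(0, a+b−1) on (0.00, 0.78) = 0.00
  → value = 0.0000
|0.0913 − 0.0000| = 0.091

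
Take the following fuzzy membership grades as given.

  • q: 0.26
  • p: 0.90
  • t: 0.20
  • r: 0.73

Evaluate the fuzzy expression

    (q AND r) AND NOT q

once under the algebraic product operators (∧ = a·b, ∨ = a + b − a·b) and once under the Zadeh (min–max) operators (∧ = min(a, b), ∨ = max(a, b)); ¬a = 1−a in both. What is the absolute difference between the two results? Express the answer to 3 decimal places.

Under algebraic product:
  q AND r = a·b on (0.2600, 0.7300) = 0.1898
  NOT q = 1 − 0.2600 = 0.7400
  (q AND r) AND NOT q = a·b on (0.1898, 0.7400) = 0.1405
  → value = 0.1405
Under Zadeh (min–max):
  q AND r = min(a, b) on (0.26, 0.73) = 0.26
  NOT q = 1 − 0.26 = 0.74
  (q AND r) AND NOT q = min(a, b) on (0.26, 0.74) = 0.26
  → value = 0.2600
|0.1405 − 0.2600| = 0.120

0.120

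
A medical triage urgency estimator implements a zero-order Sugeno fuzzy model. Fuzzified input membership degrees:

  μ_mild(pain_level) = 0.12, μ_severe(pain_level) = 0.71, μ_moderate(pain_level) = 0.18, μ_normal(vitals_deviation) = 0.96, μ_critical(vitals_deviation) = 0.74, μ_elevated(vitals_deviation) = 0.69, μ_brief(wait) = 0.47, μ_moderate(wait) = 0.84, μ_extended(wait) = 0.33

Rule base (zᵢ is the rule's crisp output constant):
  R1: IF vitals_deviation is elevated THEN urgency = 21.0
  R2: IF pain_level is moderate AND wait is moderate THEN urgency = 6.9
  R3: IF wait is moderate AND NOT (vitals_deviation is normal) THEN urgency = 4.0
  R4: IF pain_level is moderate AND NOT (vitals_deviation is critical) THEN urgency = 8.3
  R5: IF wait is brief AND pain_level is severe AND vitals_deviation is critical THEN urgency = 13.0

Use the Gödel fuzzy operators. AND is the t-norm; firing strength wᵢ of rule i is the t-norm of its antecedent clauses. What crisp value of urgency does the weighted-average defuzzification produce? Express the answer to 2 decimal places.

15.06

R1 (z=21.0): elevated=0.69 → w = 0.69
R2 (z=6.9): moderate=0.18, moderate=0.84; AND[min(a, b)] → w = 0.18
R3 (z=4.0): moderate=0.84, ¬normal=1−0.96=0.04; AND[min(a, b)] → w = 0.04
R4 (z=8.3): moderate=0.18, ¬critical=1−0.74=0.26; AND[min(a, b)] → w = 0.18
R5 (z=13.0): brief=0.47, severe=0.71, critical=0.74; AND[min(a, b)] → w = 0.47
Weighted average = (0.69·21.0 + 0.18·6.9 + 0.04·4.0 + 0.18·8.3 + 0.47·13.0) / (0.69 + 0.18 + 0.04 + 0.18 + 0.47)
  = 23.4960 / 1.5600 = 15.06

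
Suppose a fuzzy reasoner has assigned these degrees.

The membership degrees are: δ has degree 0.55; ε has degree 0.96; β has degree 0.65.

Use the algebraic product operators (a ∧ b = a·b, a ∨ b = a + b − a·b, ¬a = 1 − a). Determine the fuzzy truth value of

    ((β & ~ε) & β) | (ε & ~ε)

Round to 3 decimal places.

0.055

~ε = 1 − 0.9600 = 0.0400
β & ~ε = a·b on (0.6500, 0.0400) = 0.0260
(β & ~ε) & β = a·b on (0.0260, 0.6500) = 0.0169
~ε = 1 − 0.9600 = 0.0400
ε & ~ε = a·b on (0.9600, 0.0400) = 0.0384
((β & ~ε) & β) | (ε & ~ε) = a + b − a·b on (0.0169, 0.0384) = 0.0547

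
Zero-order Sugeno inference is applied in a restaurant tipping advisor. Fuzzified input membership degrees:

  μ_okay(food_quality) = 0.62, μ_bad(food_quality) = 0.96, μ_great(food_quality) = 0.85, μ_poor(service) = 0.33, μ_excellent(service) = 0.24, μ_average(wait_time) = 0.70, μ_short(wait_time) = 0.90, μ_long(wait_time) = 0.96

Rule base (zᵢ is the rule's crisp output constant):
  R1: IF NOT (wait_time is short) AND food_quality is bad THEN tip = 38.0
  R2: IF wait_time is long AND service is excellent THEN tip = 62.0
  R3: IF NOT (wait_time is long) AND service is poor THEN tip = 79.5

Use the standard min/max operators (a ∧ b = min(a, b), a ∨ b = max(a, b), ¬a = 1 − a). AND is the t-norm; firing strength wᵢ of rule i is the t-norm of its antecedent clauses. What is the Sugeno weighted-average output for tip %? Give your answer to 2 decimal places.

R1 (z=38.0): ¬short=1−0.90=0.10, bad=0.96; AND[min(a, b)] → w = 0.10
R2 (z=62.0): long=0.96, excellent=0.24; AND[min(a, b)] → w = 0.24
R3 (z=79.5): ¬long=1−0.96=0.04, poor=0.33; AND[min(a, b)] → w = 0.04
Weighted average = (0.10·38.0 + 0.24·62.0 + 0.04·79.5) / (0.10 + 0.24 + 0.04)
  = 21.8600 / 0.3800 = 57.53

57.53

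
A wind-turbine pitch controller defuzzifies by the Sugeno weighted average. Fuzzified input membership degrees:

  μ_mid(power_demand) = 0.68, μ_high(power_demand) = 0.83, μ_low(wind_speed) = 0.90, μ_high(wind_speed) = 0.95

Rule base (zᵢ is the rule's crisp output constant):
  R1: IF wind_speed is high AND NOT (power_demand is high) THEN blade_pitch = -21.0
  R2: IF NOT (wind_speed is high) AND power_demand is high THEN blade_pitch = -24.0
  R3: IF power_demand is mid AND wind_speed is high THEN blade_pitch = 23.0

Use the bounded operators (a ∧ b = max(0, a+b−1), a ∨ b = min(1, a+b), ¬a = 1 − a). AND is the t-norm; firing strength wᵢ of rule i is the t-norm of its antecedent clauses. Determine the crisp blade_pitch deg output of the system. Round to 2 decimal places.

15.96

R1 (z=-21.0): high=0.95, ¬high=1−0.83=0.17; AND[max(0, a+b−1)] → w = 0.12
R2 (z=-24.0): ¬high=1−0.95=0.05, high=0.83; AND[max(0, a+b−1)] → w = 0.00
R3 (z=23.0): mid=0.68, high=0.95; AND[max(0, a+b−1)] → w = 0.63
Weighted average = (0.12·-21.0 + 0.00·-24.0 + 0.63·23.0) / (0.12 + 0.00 + 0.63)
  = 11.9700 / 0.7500 = 15.96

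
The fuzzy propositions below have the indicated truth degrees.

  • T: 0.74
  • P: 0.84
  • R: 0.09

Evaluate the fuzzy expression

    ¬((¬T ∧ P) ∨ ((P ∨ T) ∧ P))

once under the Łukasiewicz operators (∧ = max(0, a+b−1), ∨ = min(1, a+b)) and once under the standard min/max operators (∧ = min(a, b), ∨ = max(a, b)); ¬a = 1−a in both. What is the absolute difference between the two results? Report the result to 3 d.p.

0.100

Under Łukasiewicz:
  ¬T = 1 − 0.74 = 0.26
  ¬T ∧ P = max(0, a+b−1) on (0.26, 0.84) = 0.10
  P ∨ T = min(1, a+b) on (0.84, 0.74) = 1.00
  (P ∨ T) ∧ P = max(0, a+b−1) on (1.00, 0.84) = 0.84
  (¬T ∧ P) ∨ ((P ∨ T) ∧ P) = min(1, a+b) on (0.10, 0.84) = 0.94
  ¬((¬T ∧ P) ∨ ((P ∨ T) ∧ P)) = 1 − 0.94 = 0.06
  → value = 0.0600
Under standard min/max:
  ¬T = 1 − 0.74 = 0.26
  ¬T ∧ P = min(a, b) on (0.26, 0.84) = 0.26
  P ∨ T = max(a, b) on (0.84, 0.74) = 0.84
  (P ∨ T) ∧ P = min(a, b) on (0.84, 0.84) = 0.84
  (¬T ∧ P) ∨ ((P ∨ T) ∧ P) = max(a, b) on (0.26, 0.84) = 0.84
  ¬((¬T ∧ P) ∨ ((P ∨ T) ∧ P)) = 1 − 0.84 = 0.16
  → value = 0.1600
|0.0600 − 0.1600| = 0.100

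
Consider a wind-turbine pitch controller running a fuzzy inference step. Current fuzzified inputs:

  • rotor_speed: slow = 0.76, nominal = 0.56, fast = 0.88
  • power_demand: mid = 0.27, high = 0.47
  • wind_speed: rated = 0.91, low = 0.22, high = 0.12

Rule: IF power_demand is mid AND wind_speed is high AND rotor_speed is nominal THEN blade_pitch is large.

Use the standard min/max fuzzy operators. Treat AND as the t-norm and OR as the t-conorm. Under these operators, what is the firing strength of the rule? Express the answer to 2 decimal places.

0.12

firing strength: mid=0.27, high=0.12, nominal=0.56; AND[min(a, b)] → w = 0.12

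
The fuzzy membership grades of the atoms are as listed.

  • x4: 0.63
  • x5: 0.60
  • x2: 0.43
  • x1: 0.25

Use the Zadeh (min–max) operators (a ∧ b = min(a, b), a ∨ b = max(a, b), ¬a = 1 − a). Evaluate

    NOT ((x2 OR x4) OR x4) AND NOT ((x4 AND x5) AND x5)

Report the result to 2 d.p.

x2 OR x4 = max(a, b) on (0.43, 0.63) = 0.63
(x2 OR x4) OR x4 = max(a, b) on (0.63, 0.63) = 0.63
NOT ((x2 OR x4) OR x4) = 1 − 0.63 = 0.37
x4 AND x5 = min(a, b) on (0.63, 0.60) = 0.60
(x4 AND x5) AND x5 = min(a, b) on (0.60, 0.60) = 0.60
NOT ((x4 AND x5) AND x5) = 1 − 0.60 = 0.40
NOT ((x2 OR x4) OR x4) AND NOT ((x4 AND x5) AND x5) = min(a, b) on (0.37, 0.40) = 0.37

0.37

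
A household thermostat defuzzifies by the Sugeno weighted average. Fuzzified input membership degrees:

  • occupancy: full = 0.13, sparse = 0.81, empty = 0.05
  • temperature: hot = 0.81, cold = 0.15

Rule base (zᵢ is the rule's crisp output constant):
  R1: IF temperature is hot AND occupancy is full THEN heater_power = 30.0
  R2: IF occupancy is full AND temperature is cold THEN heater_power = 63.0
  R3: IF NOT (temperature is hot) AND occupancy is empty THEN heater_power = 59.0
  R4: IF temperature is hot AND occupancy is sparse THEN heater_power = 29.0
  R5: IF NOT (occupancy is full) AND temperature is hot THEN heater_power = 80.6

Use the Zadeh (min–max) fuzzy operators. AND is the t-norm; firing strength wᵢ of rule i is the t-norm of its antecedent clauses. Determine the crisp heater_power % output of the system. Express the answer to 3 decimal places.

53.791

R1 (z=30.0): hot=0.81, full=0.13; AND[min(a, b)] → w = 0.13
R2 (z=63.0): full=0.13, cold=0.15; AND[min(a, b)] → w = 0.13
R3 (z=59.0): ¬hot=1−0.81=0.19, empty=0.05; AND[min(a, b)] → w = 0.05
R4 (z=29.0): hot=0.81, sparse=0.81; AND[min(a, b)] → w = 0.81
R5 (z=80.6): ¬full=1−0.13=0.87, hot=0.81; AND[min(a, b)] → w = 0.81
Weighted average = (0.13·30.0 + 0.13·63.0 + 0.05·59.0 + 0.81·29.0 + 0.81·80.6) / (0.13 + 0.13 + 0.05 + 0.81 + 0.81)
  = 103.8160 / 1.9300 = 53.791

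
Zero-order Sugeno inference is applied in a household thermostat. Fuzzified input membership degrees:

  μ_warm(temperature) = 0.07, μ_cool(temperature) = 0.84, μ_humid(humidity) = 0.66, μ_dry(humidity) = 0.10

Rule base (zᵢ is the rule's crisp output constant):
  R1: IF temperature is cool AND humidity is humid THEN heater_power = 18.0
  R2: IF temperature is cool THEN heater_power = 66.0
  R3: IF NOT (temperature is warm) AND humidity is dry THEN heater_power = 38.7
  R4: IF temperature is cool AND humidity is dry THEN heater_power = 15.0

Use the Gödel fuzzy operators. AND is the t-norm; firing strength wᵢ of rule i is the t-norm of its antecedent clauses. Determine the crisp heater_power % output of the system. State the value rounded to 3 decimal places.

42.759

R1 (z=18.0): cool=0.84, humid=0.66; AND[min(a, b)] → w = 0.66
R2 (z=66.0): cool=0.84 → w = 0.84
R3 (z=38.7): ¬warm=1−0.07=0.93, dry=0.10; AND[min(a, b)] → w = 0.10
R4 (z=15.0): cool=0.84, dry=0.10; AND[min(a, b)] → w = 0.10
Weighted average = (0.66·18.0 + 0.84·66.0 + 0.10·38.7 + 0.10·15.0) / (0.66 + 0.84 + 0.10 + 0.10)
  = 72.6900 / 1.7000 = 42.759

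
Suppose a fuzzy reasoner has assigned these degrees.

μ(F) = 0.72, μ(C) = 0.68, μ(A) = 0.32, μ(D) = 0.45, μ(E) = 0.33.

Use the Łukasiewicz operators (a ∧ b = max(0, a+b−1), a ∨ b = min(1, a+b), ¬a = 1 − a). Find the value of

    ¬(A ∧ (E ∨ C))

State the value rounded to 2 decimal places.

0.68

E ∨ C = min(1, a+b) on (0.33, 0.68) = 1.00
A ∧ (E ∨ C) = max(0, a+b−1) on (0.32, 1.00) = 0.32
¬(A ∧ (E ∨ C)) = 1 − 0.32 = 0.68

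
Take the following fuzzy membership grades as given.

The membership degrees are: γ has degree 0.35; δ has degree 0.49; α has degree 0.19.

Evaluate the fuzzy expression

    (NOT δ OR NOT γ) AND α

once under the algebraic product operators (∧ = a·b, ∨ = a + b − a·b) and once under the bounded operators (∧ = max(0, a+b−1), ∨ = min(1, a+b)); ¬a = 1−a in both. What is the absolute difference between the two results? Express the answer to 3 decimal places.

0.033

Under algebraic product:
  NOT δ = 1 − 0.4900 = 0.5100
  NOT γ = 1 − 0.3500 = 0.6500
  NOT δ OR NOT γ = a + b − a·b on (0.5100, 0.6500) = 0.8285
  (NOT δ OR NOT γ) AND α = a·b on (0.8285, 0.1900) = 0.1574
  → value = 0.1574
Under bounded:
  NOT δ = 1 − 0.49 = 0.51
  NOT γ = 1 − 0.35 = 0.65
  NOT δ OR NOT γ = min(1, a+b) on (0.51, 0.65) = 1.00
  (NOT δ OR NOT γ) AND α = max(0, a+b−1) on (1.00, 0.19) = 0.19
  → value = 0.1900
|0.1574 − 0.1900| = 0.033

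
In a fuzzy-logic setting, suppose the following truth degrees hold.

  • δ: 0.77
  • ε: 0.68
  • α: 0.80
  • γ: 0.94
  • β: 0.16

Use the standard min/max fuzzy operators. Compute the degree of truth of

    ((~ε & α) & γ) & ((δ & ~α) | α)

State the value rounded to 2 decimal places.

~ε = 1 − 0.68 = 0.32
~ε & α = min(a, b) on (0.32, 0.80) = 0.32
(~ε & α) & γ = min(a, b) on (0.32, 0.94) = 0.32
~α = 1 − 0.80 = 0.20
δ & ~α = min(a, b) on (0.77, 0.20) = 0.20
(δ & ~α) | α = max(a, b) on (0.20, 0.80) = 0.80
((~ε & α) & γ) & ((δ & ~α) | α) = min(a, b) on (0.32, 0.80) = 0.32

0.32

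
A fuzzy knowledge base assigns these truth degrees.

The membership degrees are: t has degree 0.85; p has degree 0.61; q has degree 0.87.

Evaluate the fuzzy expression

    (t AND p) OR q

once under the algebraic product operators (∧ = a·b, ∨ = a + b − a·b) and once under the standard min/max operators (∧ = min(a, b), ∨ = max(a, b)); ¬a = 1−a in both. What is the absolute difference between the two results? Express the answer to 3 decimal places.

Under algebraic product:
  t AND p = a·b on (0.8500, 0.6100) = 0.5185
  (t AND p) OR q = a + b − a·b on (0.5185, 0.8700) = 0.9374
  → value = 0.9374
Under standard min/max:
  t AND p = min(a, b) on (0.85, 0.61) = 0.61
  (t AND p) OR q = max(a, b) on (0.61, 0.87) = 0.87
  → value = 0.8700
|0.9374 − 0.8700| = 0.067

0.067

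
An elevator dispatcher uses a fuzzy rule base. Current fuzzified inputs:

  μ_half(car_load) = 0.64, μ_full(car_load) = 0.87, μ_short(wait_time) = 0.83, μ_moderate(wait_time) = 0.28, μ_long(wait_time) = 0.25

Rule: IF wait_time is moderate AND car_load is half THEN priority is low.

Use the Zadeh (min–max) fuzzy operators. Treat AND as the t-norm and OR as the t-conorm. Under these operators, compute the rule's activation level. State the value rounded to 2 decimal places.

0.28

firing strength: moderate=0.28, half=0.64; AND[min(a, b)] → w = 0.28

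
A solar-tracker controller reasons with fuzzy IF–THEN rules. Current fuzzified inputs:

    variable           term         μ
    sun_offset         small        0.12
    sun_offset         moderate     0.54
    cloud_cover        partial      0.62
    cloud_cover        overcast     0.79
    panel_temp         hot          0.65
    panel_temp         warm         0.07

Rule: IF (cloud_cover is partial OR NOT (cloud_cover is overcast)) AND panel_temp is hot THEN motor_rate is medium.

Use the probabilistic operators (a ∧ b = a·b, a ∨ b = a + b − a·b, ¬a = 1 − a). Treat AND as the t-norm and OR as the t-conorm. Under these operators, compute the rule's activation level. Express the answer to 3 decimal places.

firing strength: (partial=0.62 OR ¬overcast=1−0.79=0.21) = 0.6998; AND[a·b] with hot=0.65 → w = 0.4549

0.455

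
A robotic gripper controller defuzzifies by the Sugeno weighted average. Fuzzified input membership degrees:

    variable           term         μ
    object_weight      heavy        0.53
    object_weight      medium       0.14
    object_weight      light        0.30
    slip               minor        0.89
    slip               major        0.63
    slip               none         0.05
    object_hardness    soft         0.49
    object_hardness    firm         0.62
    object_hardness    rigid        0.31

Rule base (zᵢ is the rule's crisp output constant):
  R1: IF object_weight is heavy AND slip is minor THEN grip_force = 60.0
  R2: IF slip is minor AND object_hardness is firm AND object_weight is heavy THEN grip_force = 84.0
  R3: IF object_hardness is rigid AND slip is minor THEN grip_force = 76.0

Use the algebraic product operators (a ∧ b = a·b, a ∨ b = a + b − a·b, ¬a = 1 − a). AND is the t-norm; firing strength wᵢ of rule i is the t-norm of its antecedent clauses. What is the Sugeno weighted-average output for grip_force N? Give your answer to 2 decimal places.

R1 (z=60.0): heavy=0.53, minor=0.89; AND[a·b] → w = 0.4717
R2 (z=84.0): minor=0.89, firm=0.62, heavy=0.53; AND[a·b] → w = 0.2925
R3 (z=76.0): rigid=0.31, minor=0.89; AND[a·b] → w = 0.2759
Weighted average = (0.4717·60.0 + 0.2925·84.0 + 0.2759·76.0) / (0.4717 + 0.2925 + 0.2759)
  = 73.8365 / 1.0401 = 70.99

70.99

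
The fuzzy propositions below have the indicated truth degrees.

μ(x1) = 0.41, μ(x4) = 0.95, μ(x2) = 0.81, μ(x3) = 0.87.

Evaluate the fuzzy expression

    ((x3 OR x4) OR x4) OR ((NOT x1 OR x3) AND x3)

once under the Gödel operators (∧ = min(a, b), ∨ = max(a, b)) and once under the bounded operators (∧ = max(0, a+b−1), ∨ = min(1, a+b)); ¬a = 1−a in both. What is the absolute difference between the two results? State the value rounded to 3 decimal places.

Under Gödel:
  x3 OR x4 = max(a, b) on (0.87, 0.95) = 0.95
  (x3 OR x4) OR x4 = max(a, b) on (0.95, 0.95) = 0.95
  NOT x1 = 1 − 0.41 = 0.59
  NOT x1 OR x3 = max(a, b) on (0.59, 0.87) = 0.87
  (NOT x1 OR x3) AND x3 = min(a, b) on (0.87, 0.87) = 0.87
  ((x3 OR x4) OR x4) OR ((NOT x1 OR x3) AND x3) = max(a, b) on (0.95, 0.87) = 0.95
  → value = 0.9500
Under bounded:
  x3 OR x4 = min(1, a+b) on (0.87, 0.95) = 1.00
  (x3 OR x4) OR x4 = min(1, a+b) on (1.00, 0.95) = 1.00
  NOT x1 = 1 − 0.41 = 0.59
  NOT x1 OR x3 = min(1, a+b) on (0.59, 0.87) = 1.00
  (NOT x1 OR x3) AND x3 = max(0, a+b−1) on (1.00, 0.87) = 0.87
  ((x3 OR x4) OR x4) OR ((NOT x1 OR x3) AND x3) = min(1, a+b) on (1.00, 0.87) = 1.00
  → value = 1.0000
|0.9500 − 1.0000| = 0.050

0.050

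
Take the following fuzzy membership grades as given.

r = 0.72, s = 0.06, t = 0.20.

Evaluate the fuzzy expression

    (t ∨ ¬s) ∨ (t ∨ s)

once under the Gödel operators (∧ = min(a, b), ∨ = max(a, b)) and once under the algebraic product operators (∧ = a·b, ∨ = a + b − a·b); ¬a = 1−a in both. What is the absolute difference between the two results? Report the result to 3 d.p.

0.024

Under Gödel:
  ¬s = 1 − 0.06 = 0.94
  t ∨ ¬s = max(a, b) on (0.20, 0.94) = 0.94
  t ∨ s = max(a, b) on (0.20, 0.06) = 0.20
  (t ∨ ¬s) ∨ (t ∨ s) = max(a, b) on (0.94, 0.20) = 0.94
  → value = 0.9400
Under algebraic product:
  ¬s = 1 − 0.0600 = 0.9400
  t ∨ ¬s = a + b − a·b on (0.2000, 0.9400) = 0.9520
  t ∨ s = a + b − a·b on (0.2000, 0.0600) = 0.2480
  (t ∨ ¬s) ∨ (t ∨ s) = a + b − a·b on (0.9520, 0.2480) = 0.9639
  → value = 0.9639
|0.9400 − 0.9639| = 0.024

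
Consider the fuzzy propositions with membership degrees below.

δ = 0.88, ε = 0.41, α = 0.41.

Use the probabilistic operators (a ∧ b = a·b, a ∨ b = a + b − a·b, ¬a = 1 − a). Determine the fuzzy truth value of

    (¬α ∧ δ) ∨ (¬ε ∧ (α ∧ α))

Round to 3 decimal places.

0.567

¬α = 1 − 0.4100 = 0.5900
¬α ∧ δ = a·b on (0.5900, 0.8800) = 0.5192
¬ε = 1 − 0.4100 = 0.5900
α ∧ α = a·b on (0.4100, 0.4100) = 0.1681
¬ε ∧ (α ∧ α) = a·b on (0.5900, 0.1681) = 0.0992
(¬α ∧ δ) ∨ (¬ε ∧ (α ∧ α)) = a + b − a·b on (0.5192, 0.0992) = 0.5669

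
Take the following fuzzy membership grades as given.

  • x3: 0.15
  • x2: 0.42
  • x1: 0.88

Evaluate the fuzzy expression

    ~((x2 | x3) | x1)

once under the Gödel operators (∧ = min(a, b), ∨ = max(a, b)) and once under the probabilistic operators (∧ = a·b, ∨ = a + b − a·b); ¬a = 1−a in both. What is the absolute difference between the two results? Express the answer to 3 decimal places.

0.061

Under Gödel:
  x2 | x3 = max(a, b) on (0.42, 0.15) = 0.42
  (x2 | x3) | x1 = max(a, b) on (0.42, 0.88) = 0.88
  ~((x2 | x3) | x1) = 1 − 0.88 = 0.12
  → value = 0.1200
Under probabilistic:
  x2 | x3 = a + b − a·b on (0.4200, 0.1500) = 0.5070
  (x2 | x3) | x1 = a + b − a·b on (0.5070, 0.8800) = 0.9408
  ~((x2 | x3) | x1) = 1 − 0.9408 = 0.0592
  → value = 0.0592
|0.1200 − 0.0592| = 0.061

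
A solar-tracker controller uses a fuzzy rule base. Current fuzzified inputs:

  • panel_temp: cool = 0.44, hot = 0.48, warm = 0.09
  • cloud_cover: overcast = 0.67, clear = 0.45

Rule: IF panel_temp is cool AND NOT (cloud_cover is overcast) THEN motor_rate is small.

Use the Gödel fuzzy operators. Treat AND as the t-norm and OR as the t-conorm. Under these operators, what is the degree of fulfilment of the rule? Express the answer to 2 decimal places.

0.33

firing strength: cool=0.44, ¬overcast=1−0.67=0.33; AND[min(a, b)] → w = 0.33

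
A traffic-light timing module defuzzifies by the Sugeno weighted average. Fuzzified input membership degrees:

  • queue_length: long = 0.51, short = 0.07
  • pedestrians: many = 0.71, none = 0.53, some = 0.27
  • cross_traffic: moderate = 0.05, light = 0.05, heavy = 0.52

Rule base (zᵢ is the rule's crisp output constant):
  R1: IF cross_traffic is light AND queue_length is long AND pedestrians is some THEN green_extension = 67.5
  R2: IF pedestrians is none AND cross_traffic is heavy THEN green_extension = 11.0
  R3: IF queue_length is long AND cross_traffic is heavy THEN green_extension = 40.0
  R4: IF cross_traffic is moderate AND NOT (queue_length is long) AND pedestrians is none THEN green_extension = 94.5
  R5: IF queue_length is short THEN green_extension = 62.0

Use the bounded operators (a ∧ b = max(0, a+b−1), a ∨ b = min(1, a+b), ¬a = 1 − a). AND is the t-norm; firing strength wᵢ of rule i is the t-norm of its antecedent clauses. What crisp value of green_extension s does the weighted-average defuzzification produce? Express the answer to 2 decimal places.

40.60

R1 (z=67.5): light=0.05, long=0.51, some=0.27; AND[max(0, a+b−1)] → w = 0.00
R2 (z=11.0): none=0.53, heavy=0.52; AND[max(0, a+b−1)] → w = 0.05
R3 (z=40.0): long=0.51, heavy=0.52; AND[max(0, a+b−1)] → w = 0.03
R4 (z=94.5): moderate=0.05, ¬long=1−0.51=0.49, none=0.53; AND[max(0, a+b−1)] → w = 0.00
R5 (z=62.0): short=0.07 → w = 0.07
Weighted average = (0.00·67.5 + 0.05·11.0 + 0.03·40.0 + 0.00·94.5 + 0.07·62.0) / (0.00 + 0.05 + 0.03 + 0.00 + 0.07)
  = 6.0900 / 0.1500 = 40.60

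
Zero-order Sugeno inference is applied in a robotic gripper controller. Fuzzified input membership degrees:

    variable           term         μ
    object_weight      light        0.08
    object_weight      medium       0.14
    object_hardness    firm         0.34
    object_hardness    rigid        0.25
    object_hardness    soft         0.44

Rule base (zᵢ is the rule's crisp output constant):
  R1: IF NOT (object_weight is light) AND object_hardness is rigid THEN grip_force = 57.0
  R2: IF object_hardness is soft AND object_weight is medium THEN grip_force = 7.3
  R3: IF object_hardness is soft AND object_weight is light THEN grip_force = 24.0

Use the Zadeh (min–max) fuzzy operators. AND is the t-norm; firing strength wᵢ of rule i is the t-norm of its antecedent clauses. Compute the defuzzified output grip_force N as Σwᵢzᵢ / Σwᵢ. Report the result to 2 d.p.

R1 (z=57.0): ¬light=1−0.08=0.92, rigid=0.25; AND[min(a, b)] → w = 0.25
R2 (z=7.3): soft=0.44, medium=0.14; AND[min(a, b)] → w = 0.14
R3 (z=24.0): soft=0.44, light=0.08; AND[min(a, b)] → w = 0.08
Weighted average = (0.25·57.0 + 0.14·7.3 + 0.08·24.0) / (0.25 + 0.14 + 0.08)
  = 17.1920 / 0.4700 = 36.58

36.58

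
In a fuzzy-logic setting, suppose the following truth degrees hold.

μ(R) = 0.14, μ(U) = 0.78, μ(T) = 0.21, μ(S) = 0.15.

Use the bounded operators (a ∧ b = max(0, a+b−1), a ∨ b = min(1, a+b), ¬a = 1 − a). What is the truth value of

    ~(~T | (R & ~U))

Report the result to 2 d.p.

~T = 1 − 0.21 = 0.79
~U = 1 − 0.78 = 0.22
R & ~U = max(0, a+b−1) on (0.14, 0.22) = 0.00
~T | (R & ~U) = min(1, a+b) on (0.79, 0.00) = 0.79
~(~T | (R & ~U)) = 1 − 0.79 = 0.21

0.21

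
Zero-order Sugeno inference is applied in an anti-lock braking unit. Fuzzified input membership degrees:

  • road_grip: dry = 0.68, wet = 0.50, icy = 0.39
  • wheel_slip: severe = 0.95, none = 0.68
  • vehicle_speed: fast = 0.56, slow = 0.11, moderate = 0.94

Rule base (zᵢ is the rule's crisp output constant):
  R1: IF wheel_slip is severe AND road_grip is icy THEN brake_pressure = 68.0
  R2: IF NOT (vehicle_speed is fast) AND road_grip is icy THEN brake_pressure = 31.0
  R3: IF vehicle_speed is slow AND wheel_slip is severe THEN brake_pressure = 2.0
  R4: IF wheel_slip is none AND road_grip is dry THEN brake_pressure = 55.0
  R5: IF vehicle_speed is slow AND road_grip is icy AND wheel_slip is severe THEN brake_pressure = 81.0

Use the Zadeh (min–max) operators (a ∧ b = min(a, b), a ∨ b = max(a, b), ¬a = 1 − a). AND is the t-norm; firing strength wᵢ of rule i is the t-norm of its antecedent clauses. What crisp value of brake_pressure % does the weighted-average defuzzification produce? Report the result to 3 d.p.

50.679

R1 (z=68.0): severe=0.95, icy=0.39; AND[min(a, b)] → w = 0.39
R2 (z=31.0): ¬fast=1−0.56=0.44, icy=0.39; AND[min(a, b)] → w = 0.39
R3 (z=2.0): slow=0.11, severe=0.95; AND[min(a, b)] → w = 0.11
R4 (z=55.0): none=0.68, dry=0.68; AND[min(a, b)] → w = 0.68
R5 (z=81.0): slow=0.11, icy=0.39, severe=0.95; AND[min(a, b)] → w = 0.11
Weighted average = (0.39·68.0 + 0.39·31.0 + 0.11·2.0 + 0.68·55.0 + 0.11·81.0) / (0.39 + 0.39 + 0.11 + 0.68 + 0.11)
  = 85.1400 / 1.6800 = 50.679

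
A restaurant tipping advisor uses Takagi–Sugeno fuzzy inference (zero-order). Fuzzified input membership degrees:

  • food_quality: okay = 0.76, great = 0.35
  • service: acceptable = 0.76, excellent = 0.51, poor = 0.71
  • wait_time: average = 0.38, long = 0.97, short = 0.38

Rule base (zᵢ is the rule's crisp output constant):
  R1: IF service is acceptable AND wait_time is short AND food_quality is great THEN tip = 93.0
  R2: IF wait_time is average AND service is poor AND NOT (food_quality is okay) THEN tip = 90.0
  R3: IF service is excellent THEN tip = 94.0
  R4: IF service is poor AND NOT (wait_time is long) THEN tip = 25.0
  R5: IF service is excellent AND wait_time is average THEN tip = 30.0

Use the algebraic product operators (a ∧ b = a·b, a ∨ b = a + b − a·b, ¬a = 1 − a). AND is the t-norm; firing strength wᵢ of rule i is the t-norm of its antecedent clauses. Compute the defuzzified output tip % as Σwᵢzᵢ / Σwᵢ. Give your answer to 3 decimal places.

78.025

R1 (z=93.0): acceptable=0.76, short=0.38, great=0.35; AND[a·b] → w = 0.1011
R2 (z=90.0): average=0.38, poor=0.71, ¬okay=1−0.76=0.24; AND[a·b] → w = 0.0648
R3 (z=94.0): excellent=0.51 → w = 0.5100
R4 (z=25.0): poor=0.71, ¬long=1−0.97=0.03; AND[a·b] → w = 0.0213
R5 (z=30.0): excellent=0.51, average=0.38; AND[a·b] → w = 0.1938
Weighted average = (0.1011·93.0 + 0.0648·90.0 + 0.5100·94.0 + 0.0213·25.0 + 0.1938·30.0) / (0.1011 + 0.0648 + 0.5100 + 0.0213 + 0.1938)
  = 69.5146 / 0.8909 = 78.025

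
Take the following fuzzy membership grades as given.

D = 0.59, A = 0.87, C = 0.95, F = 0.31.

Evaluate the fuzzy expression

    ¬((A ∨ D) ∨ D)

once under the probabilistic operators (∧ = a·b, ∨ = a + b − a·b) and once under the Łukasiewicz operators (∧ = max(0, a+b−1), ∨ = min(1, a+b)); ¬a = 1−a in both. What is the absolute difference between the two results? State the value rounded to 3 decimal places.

Under probabilistic:
  A ∨ D = a + b − a·b on (0.8700, 0.5900) = 0.9467
  (A ∨ D) ∨ D = a + b − a·b on (0.9467, 0.5900) = 0.9781
  ¬((A ∨ D) ∨ D) = 1 − 0.9781 = 0.0219
  → value = 0.0219
Under Łukasiewicz:
  A ∨ D = min(1, a+b) on (0.87, 0.59) = 1.00
  (A ∨ D) ∨ D = min(1, a+b) on (1.00, 0.59) = 1.00
  ¬((A ∨ D) ∨ D) = 1 − 1.00 = 0.00
  → value = 0.0000
|0.0219 − 0.0000| = 0.022

0.022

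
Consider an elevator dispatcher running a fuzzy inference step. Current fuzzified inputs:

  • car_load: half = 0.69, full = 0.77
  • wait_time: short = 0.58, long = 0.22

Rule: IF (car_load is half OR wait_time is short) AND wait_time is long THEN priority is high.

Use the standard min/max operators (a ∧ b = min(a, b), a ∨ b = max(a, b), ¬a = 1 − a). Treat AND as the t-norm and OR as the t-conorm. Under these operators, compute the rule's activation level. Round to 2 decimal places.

firing strength: (half=0.69 OR short=0.58) = 0.69; AND[min(a, b)] with long=0.22 → w = 0.22

0.22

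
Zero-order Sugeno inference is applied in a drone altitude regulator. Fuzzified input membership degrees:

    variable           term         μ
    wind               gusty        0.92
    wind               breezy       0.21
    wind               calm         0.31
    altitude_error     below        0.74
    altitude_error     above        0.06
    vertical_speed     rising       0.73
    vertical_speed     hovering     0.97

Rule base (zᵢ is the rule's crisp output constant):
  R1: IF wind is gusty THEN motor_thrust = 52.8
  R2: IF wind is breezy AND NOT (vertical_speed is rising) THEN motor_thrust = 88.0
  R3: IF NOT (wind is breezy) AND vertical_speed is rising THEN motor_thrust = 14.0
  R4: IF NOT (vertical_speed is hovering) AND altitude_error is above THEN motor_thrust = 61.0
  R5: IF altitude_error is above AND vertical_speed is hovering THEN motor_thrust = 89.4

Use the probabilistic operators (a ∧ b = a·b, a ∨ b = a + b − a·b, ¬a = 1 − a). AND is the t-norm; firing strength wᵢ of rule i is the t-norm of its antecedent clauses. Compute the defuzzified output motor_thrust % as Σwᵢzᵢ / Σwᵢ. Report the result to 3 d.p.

R1 (z=52.8): gusty=0.92 → w = 0.9200
R2 (z=88.0): breezy=0.21, ¬rising=1−0.73=0.27; AND[a·b] → w = 0.0567
R3 (z=14.0): ¬breezy=1−0.21=0.79, rising=0.73; AND[a·b] → w = 0.5767
R4 (z=61.0): ¬hovering=1−0.97=0.03, above=0.06; AND[a·b] → w = 0.0018
R5 (z=89.4): above=0.06, hovering=0.97; AND[a·b] → w = 0.0582
Weighted average = (0.9200·52.8 + 0.0567·88.0 + 0.5767·14.0 + 0.0018·61.0 + 0.0582·89.4) / (0.9200 + 0.0567 + 0.5767 + 0.0018 + 0.0582)
  = 66.9523 / 1.6134 = 41.498

41.498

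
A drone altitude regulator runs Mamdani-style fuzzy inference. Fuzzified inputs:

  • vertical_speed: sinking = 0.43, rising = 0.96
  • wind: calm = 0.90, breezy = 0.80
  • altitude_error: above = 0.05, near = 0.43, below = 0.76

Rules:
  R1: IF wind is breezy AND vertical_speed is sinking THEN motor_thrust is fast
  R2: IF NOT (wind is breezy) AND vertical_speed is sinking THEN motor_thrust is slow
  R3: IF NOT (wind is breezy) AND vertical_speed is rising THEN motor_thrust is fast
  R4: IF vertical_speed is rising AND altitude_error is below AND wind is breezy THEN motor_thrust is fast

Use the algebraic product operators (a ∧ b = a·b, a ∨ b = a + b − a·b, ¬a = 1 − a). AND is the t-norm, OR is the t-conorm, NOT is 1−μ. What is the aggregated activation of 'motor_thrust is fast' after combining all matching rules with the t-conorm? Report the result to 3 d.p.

R1: breezy=0.80, sinking=0.43; AND[a·b] → w = 0.3440
R2: ¬breezy=1−0.80=0.20, sinking=0.43; AND[a·b] → w = 0.0860
R3: ¬breezy=1−0.80=0.20, rising=0.96; AND[a·b] → w = 0.1920
R4: rising=0.96, below=0.76, breezy=0.80; AND[a·b] → w = 0.5837
Rules with consequent 'fast': {R1, R3, R4} → strengths 0.3440, 0.1920, 0.5837
Aggregate via t-conorm [a + b − a·b]: 0.7793

0.779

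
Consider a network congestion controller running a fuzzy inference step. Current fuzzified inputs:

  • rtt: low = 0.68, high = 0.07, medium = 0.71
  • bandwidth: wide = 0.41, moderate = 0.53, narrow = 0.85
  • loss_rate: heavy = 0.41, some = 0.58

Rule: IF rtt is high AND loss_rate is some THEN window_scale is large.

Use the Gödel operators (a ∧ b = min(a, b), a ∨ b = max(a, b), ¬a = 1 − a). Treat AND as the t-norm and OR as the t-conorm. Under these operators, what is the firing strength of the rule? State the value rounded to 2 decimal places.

0.07

firing strength: high=0.07, some=0.58; AND[min(a, b)] → w = 0.07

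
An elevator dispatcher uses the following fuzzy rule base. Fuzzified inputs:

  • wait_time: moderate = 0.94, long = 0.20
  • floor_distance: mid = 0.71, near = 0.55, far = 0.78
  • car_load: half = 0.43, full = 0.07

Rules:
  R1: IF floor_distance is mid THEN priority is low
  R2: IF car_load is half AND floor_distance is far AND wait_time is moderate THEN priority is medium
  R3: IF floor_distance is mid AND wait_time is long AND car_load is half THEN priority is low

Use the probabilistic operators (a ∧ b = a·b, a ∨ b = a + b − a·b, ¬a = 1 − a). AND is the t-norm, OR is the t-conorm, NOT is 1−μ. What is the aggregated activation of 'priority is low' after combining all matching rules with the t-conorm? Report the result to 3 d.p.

R1: mid=0.71 → w = 0.7100
R2: half=0.43, far=0.78, moderate=0.94; AND[a·b] → w = 0.3153
R3: mid=0.71, long=0.20, half=0.43; AND[a·b] → w = 0.0611
Rules with consequent 'low': {R1, R3} → strengths 0.7100, 0.0611
Aggregate via t-conorm [a + b − a·b]: 0.7277

0.728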